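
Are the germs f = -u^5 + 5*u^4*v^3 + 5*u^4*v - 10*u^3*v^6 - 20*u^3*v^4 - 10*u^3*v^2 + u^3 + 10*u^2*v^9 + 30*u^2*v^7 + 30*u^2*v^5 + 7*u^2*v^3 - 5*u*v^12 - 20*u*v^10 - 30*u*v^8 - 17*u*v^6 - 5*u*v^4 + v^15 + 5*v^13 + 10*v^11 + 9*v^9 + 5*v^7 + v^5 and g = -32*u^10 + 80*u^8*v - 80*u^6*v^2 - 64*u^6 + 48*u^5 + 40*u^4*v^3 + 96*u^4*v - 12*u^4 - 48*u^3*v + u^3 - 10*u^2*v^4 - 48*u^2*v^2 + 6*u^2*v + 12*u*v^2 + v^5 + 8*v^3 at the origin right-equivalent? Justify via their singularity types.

The Hessian of f at 0 has rank 0. Corank 2; j^3 = u^3 is a perfect cube, so E-series; the 5-jet and mu = 8 give E_8. The Hessian of g at 0 has rank 0. Corank 2; j^3 = (u + 2*v)^3 is a perfect cube, so E-series; the 5-jet and mu = 8 give E_8. Both have type E_8, hence right-equivalent.

Yes.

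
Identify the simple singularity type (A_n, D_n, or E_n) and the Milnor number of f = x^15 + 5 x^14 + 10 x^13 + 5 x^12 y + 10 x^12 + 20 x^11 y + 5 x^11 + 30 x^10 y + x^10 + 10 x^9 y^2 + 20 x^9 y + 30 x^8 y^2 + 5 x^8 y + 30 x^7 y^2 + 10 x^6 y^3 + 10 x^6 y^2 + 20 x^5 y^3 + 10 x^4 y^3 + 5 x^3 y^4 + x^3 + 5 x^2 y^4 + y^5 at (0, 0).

The Hessian of f at 0 has rank 0. Corank 2; j^3 = x^3 is a perfect cube, so E-series; the 5-jet and mu = 8 give E_8.

Type E_{8}, Milnor number mu = 8.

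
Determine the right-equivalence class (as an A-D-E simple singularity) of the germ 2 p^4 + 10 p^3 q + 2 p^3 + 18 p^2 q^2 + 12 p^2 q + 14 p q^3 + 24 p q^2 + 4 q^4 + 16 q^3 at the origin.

The Hessian of f at 0 has rank 0. Corank 2; j^3 = 2*(p + 2*q)^3 is a perfect cube, so E-series; the 4-jet and mu = 7 give E_7.

E_7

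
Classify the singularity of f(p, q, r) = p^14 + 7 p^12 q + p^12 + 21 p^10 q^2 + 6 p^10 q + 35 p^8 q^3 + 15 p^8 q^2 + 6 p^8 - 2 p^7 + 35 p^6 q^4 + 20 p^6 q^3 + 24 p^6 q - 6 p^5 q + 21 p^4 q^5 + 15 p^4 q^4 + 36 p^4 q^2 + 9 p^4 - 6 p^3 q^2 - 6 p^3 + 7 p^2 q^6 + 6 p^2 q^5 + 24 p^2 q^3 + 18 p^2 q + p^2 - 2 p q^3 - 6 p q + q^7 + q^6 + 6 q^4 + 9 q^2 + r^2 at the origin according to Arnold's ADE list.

A6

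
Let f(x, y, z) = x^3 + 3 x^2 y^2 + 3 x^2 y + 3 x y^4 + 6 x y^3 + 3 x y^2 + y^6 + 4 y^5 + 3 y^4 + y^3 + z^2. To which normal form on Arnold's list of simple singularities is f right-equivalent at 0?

E_{8}

The Hessian of f at 0 has rank 1. Corank 2; j^3 = (x + y)^3 is a perfect cube, so E-series; the 5-jet and mu = 8 give E_8.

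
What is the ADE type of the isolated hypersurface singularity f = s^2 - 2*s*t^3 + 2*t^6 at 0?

The Hessian of f at 0 has rank 1. Corank 1: A-series; mu = 5 gives A_5.

A_{5}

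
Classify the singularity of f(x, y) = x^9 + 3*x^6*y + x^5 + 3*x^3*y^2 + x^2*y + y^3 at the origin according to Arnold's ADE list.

D_{4}

The Hessian of f at 0 has rank 0. Corank 2; j^3 = y*(x^2 + y^2) splits into three distinct lines over C (the quadratic factor has nonzero discriminant), so D_4.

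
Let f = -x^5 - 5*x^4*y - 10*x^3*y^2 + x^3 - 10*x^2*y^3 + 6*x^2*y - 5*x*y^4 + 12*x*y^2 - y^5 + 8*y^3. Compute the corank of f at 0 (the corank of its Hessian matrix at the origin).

2

Hessian at 0 has rank 0.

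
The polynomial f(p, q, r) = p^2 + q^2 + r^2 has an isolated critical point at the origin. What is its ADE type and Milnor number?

Type A_1, Milnor number mu = 1.

The Hessian of f at 0 has rank 3. Corank 0: nondegenerate Morse point, so A_1.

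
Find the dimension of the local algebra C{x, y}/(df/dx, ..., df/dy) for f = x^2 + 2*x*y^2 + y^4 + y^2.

1

The Hessian of f at 0 has rank 2. Corank 0: nondegenerate Morse point, so A_1.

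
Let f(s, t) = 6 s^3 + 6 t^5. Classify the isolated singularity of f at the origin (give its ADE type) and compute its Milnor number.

The Hessian of f at 0 has rank 0. Corank 2; j^3 = 6*s^3 is a perfect cube, so E-series; the 5-jet and mu = 8 give E_8.

Type E_{8}, Milnor number mu = 8.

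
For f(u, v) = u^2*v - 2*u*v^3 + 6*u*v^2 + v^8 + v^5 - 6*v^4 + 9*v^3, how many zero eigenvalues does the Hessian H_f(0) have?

2

The Hessian at 0 is [[0, 0], [0, 0]] of rank 0; hence corank 2.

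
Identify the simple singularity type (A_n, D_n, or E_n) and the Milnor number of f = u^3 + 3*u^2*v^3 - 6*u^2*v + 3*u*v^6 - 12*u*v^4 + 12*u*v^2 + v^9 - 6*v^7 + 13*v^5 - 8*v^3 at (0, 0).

The Hessian of f at 0 has rank 0. Corank 2; j^3 = (u - 2*v)^3 is a perfect cube, so E-series; the 5-jet and mu = 8 give E_8.

Type E_8, Milnor number mu = 8.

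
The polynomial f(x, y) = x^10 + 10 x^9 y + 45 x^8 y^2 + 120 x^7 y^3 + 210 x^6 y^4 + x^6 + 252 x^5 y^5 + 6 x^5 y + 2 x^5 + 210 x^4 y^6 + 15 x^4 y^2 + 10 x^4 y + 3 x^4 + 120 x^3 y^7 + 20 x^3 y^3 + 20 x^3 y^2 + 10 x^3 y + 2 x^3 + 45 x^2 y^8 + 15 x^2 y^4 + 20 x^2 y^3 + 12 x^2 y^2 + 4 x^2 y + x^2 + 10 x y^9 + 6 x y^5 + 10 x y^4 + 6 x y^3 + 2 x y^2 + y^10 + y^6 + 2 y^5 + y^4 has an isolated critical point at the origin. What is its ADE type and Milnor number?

The Hessian of f at 0 has rank 1. Corank 1: A-series; mu = 9 gives A_9.

Type A_9, Milnor number mu = 9.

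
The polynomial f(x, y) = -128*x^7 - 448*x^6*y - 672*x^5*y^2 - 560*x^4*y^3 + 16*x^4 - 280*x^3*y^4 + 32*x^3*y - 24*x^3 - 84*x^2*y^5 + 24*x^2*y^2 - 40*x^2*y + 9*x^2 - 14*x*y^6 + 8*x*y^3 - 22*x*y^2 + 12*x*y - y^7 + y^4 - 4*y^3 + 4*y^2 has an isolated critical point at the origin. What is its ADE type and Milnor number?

Type A_6, Milnor number mu = 6.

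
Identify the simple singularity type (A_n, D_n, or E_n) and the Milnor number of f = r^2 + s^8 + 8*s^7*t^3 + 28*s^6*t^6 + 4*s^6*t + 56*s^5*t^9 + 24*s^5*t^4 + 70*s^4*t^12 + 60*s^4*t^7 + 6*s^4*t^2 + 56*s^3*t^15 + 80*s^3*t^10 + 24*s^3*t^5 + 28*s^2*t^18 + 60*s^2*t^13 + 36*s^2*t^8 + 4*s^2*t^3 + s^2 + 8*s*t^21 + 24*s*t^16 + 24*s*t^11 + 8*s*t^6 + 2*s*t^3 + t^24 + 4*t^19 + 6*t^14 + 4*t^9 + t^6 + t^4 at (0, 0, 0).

The Hessian of f at 0 is [[2, 0, 0], [0, 0, 0], [0, 0, 2]] with rank 2, so corank 1. A Groebner basis of the Jacobian ideal J(f) in C{s,t,r} is {t^3, s, r}; counting standard monomials gives mu = 3. Corank 1: A-series; mu = 3 gives A_3.

Type A_3, Milnor number mu = 3.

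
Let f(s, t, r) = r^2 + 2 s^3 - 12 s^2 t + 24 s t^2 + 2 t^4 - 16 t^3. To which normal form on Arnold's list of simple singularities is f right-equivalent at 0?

E_6

The Hessian of f at 0 is [[0, 0, 0], [0, 0, 0], [0, 0, 2]] with rank 1, so corank 2. A Groebner basis of the Jacobian ideal J(f) in C{s,t,r} is {t^3, s^2 - 4*s*t + 4*t^2, r}; counting standard monomials gives mu = 6. Corank 2; j^3 = 2*(s - 2*t)^3 is a perfect cube, so E-series; the 4-jet and mu = 6 give E_6.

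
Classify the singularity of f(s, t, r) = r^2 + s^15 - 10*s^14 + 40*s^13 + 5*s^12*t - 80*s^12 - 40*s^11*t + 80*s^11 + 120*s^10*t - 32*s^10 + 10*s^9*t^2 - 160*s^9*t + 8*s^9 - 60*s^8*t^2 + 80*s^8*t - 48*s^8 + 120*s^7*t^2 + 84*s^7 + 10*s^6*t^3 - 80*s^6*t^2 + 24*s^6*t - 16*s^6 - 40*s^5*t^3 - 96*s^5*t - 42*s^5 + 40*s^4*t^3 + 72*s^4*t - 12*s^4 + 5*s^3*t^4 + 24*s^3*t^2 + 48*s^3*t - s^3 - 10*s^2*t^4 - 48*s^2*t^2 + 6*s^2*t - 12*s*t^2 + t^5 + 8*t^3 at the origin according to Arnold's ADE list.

The Hessian of f at 0 has rank 1. Corank 2; j^3 = -(s - 2*t)^3 is a perfect cube, so E-series; the 5-jet and mu = 8 give E_8.

E8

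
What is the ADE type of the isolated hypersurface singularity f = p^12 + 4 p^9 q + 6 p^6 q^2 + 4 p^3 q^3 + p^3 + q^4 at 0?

E6

The Hessian of f at 0 has rank 0. Corank 2; j^3 = p^3 is a perfect cube, so E-series; the 4-jet and mu = 6 give E_6.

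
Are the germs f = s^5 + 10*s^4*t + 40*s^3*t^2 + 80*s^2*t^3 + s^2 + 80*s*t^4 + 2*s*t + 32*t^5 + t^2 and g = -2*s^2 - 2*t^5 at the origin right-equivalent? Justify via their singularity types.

The Hessian of f at 0 has rank 1. Corank 1: A-series; mu = 4 gives A_4. The Hessian of g at 0 has rank 1. Corank 1: A-series; mu = 4 gives A_4. Both have type A_4, hence right-equivalent.

Yes.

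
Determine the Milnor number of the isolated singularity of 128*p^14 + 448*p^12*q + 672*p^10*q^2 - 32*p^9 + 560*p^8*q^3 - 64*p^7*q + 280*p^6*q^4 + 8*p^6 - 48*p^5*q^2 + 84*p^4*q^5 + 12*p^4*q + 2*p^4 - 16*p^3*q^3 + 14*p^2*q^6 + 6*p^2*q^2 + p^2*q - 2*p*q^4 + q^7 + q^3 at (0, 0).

4

The Hessian of f at 0 has rank 0. Corank 2; j^3 = q*(p^2 + q^2) splits into three distinct lines over C (the quadratic factor has nonzero discriminant), so D_4.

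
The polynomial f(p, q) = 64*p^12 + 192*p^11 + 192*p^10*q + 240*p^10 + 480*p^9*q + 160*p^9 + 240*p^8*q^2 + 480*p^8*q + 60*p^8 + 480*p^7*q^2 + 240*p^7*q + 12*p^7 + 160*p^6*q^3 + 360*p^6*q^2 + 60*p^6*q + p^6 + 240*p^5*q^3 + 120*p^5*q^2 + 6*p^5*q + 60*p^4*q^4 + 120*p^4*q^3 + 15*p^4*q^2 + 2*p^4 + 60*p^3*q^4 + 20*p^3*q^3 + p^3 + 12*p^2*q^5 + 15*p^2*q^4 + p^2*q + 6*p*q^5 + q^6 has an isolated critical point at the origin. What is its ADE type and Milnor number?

Type D_{7}, Milnor number mu = 7.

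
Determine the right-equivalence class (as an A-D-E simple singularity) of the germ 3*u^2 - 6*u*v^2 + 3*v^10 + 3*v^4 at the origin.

The Hessian of f at 0 is [[6, 0], [0, 0]] with rank 1, so corank 1. A Groebner basis of the Jacobian ideal J(f) in C{u,v} is {u^5, u^4*v, -u + v^2}; counting standard monomials gives mu = 9. Corank 1: A-series; mu = 9 gives A_9.

A_9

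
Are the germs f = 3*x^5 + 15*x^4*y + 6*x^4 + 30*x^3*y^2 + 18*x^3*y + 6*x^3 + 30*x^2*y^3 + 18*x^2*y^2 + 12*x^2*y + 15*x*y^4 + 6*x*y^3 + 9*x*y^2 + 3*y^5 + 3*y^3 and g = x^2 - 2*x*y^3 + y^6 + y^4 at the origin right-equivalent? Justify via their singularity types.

No.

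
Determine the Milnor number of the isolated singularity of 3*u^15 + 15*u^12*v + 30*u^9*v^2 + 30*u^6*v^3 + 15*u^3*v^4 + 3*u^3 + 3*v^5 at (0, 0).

The Hessian of f at 0 is [[0, 0], [0, 0]] with rank 0, so corank 2. A Groebner basis of the Jacobian ideal J(f) in C{u,v} is {v^4, u^2}; counting standard monomials gives mu = 8. Corank 2; j^3 = 3*u^3 is a perfect cube, so E-series; the 5-jet and mu = 8 give E_8.

8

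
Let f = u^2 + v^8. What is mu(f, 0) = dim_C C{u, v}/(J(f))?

The Hessian of f at 0 is [[2, 0], [0, 0]] with rank 1, so corank 1. A Groebner basis of the Jacobian ideal J(f) in C{u,v} is {v^7, u}; counting standard monomials gives mu = 7. Corank 1: A-series; mu = 7 gives A_7.

7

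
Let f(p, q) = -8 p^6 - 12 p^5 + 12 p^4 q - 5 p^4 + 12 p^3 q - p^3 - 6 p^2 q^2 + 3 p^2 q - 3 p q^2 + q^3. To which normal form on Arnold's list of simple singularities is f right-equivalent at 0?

The Hessian of f at 0 has rank 0. Corank 2; j^3 = -(p - q)^3 is a perfect cube, so E-series; the 4-jet and mu = 6 give E_6.

E_6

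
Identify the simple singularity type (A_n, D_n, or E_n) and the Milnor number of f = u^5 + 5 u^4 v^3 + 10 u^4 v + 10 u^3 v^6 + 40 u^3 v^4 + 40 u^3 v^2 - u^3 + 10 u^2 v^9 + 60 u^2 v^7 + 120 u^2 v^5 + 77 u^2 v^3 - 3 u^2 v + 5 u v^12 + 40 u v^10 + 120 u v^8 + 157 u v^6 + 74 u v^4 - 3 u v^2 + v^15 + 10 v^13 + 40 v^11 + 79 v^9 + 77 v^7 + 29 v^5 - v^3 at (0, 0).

The Hessian of f at 0 has rank 0. Corank 2; j^3 = -(u + v)^3 is a perfect cube, so E-series; the 5-jet and mu = 8 give E_8.

Type E8, Milnor number mu = 8.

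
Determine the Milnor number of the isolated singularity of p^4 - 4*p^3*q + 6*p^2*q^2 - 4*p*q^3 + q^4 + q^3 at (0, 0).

6

The Hessian of f at 0 is [[0, 0], [0, 0]] with rank 0, so corank 2. A Groebner basis of the Jacobian ideal J(f) in C{p,q} is {p^3 - 3*p^2*q, q^2}; counting standard monomials gives mu = 6. Corank 2; j^3 = q^3 is a perfect cube, so E-series; the 4-jet and mu = 6 give E_6.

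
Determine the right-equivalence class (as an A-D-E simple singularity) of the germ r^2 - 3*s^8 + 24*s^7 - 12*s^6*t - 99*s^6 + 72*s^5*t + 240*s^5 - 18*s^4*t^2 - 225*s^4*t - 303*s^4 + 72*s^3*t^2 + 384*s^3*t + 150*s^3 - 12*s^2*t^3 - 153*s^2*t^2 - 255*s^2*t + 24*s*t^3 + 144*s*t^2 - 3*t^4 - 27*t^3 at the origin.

The Hessian of f at 0 is [[0, 0, 0], [0, 0, 0], [0, 0, 2]] with rank 1, so corank 2. A Groebner basis of the Jacobian ideal J(f) in C{s,t,r} is {s*t^2 - 375*s*t/127 + 225*t^2/127, -625*s*t/127 + t^3 + 375*t^2/127, s^2 - 766*s*t/635 + 231*t^2/635, r}; counting standard monomials gives mu = 5. Corank 2; j^3 = 3*(2*s - t)*(5*s - 3*t)^2 has shape L^2 M (L != M), so D-series; mu = 5 gives D_5.

D_5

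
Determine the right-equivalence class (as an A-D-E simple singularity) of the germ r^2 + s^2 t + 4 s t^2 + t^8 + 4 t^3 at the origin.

D_9

The Hessian of f at 0 is [[0, 0, 0], [0, 0, 0], [0, 0, 2]] with rank 1, so corank 2. A Groebner basis of the Jacobian ideal J(f) in C{s,t,r} is {s^2/8 + t^7 - t^2/2, s^3 + 8*t^3, s*t + 2*t^2, r}; counting standard monomials gives mu = 9. Corank 2; j^3 = t*(s + 2*t)^2 has shape L^2 M (L != M), so D-series; mu = 9 gives D_9.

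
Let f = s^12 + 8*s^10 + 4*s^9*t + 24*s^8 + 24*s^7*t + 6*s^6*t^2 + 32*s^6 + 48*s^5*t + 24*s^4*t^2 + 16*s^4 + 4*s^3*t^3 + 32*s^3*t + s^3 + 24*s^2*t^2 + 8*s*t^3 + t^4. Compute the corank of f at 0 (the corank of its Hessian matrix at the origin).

2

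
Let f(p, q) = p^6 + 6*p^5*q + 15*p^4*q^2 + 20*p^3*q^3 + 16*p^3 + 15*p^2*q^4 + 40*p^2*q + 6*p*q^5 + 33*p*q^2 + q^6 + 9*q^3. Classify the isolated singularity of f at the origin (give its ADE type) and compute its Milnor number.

Type D7, Milnor number mu = 7.

The Hessian of f at 0 is [[0, 0], [0, 0]] with rank 0, so corank 2. A Groebner basis of the Jacobian ideal J(f) in C{p,q} is {-2048*p*q/3 + q^5 - 512*q^2, p*q^2 + 3*q^3/4, p^2 + 7*p*q/4 + 3*q^2/4}; counting standard monomials gives mu = 7. Corank 2; j^3 = (p + q)*(4*p + 3*q)^2 has shape L^2 M (L != M), so D-series; mu = 7 gives D_7.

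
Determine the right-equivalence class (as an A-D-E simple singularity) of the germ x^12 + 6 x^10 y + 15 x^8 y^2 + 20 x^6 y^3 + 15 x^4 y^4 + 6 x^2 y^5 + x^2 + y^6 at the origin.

The Hessian of f at 0 has rank 1. Corank 1: A-series; mu = 5 gives A_5.

A5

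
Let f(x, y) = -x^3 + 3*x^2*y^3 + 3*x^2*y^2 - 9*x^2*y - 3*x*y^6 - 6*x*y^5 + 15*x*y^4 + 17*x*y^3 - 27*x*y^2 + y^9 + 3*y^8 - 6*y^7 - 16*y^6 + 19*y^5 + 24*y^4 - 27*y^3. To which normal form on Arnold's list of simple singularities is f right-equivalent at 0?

E_{7}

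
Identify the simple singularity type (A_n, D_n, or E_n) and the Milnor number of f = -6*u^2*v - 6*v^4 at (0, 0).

Type D_{5}, Milnor number mu = 5.

The Hessian of f at 0 is [[0, 0], [0, 0]] with rank 0, so corank 2. A Groebner basis of the Jacobian ideal J(f) in C{u,v} is {u^3, u^2/4 + v^3, u*v}; counting standard monomials gives mu = 5. Corank 2; j^3 = -6*u^2*v has shape L^2 M (L != M), so D-series; mu = 5 gives D_5.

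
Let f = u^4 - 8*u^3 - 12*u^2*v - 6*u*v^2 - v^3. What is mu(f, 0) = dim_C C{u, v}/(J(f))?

The Hessian of f at 0 is [[0, 0], [0, 0]] with rank 0, so corank 2. A Groebner basis of the Jacobian ideal J(f) in C{u,v} is {v^4, u*v^2 + v^3/3, u^2 + u*v + v^2/4}; counting standard monomials gives mu = 6. Corank 2; j^3 = -(2*u + v)^3 is a perfect cube, so E-series; the 4-jet and mu = 6 give E_6.

6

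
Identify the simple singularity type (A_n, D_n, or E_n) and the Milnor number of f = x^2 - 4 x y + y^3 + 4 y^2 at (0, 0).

Type A2, Milnor number mu = 2.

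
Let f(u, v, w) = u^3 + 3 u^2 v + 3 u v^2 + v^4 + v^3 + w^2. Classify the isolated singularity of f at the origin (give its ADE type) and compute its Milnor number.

Type E6, Milnor number mu = 6.

The Hessian of f at 0 has rank 1. Corank 2; j^3 = (u + v)^3 is a perfect cube, so E-series; the 4-jet and mu = 6 give E_6.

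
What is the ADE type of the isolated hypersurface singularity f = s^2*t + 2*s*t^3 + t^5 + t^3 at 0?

The Hessian of f at 0 has rank 0. Corank 2; j^3 = t*(s^2 + t^2) splits into three distinct lines over C (the quadratic factor has nonzero discriminant), so D_4.

D_{4}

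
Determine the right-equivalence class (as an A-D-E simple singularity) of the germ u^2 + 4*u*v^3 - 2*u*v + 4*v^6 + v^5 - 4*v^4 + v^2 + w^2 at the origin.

The Hessian of f at 0 is [[2, -2, 0], [-2, 2, 0], [0, 0, 2]] with rank 2, so corank 1. A Groebner basis of the Jacobian ideal J(f) in C{u,v,w} is {u/2 + v^3 - v/2, u^2 - v^2, u*v - v^2, w}; counting standard monomials gives mu = 4. Corank 1: A-series; mu = 4 gives A_4.

A4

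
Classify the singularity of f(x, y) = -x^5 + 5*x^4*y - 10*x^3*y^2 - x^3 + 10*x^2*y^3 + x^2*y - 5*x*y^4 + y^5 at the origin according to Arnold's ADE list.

D_6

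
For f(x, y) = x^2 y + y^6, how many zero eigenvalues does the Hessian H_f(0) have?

2

The Hessian at 0 is [[0, 0], [0, 0]] of rank 0; hence corank 2.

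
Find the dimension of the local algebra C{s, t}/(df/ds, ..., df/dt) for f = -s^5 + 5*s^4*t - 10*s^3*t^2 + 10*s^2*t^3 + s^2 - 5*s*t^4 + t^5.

4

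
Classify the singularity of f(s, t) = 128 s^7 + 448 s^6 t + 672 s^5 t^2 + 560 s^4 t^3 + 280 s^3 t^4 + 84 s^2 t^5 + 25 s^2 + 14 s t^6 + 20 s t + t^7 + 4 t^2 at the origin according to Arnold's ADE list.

A6

The Hessian of f at 0 is [[50, 20], [20, 8]] with rank 1, so corank 1. A Groebner basis of the Jacobian ideal J(f) in C{s,t} is {t^6, s + 2*t/5}; counting standard monomials gives mu = 6. Corank 1: A-series; mu = 6 gives A_6.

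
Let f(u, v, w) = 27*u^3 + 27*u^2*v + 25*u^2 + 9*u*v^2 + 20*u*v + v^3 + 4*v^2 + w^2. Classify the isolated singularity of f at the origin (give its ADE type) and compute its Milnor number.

Type A2, Milnor number mu = 2.

The Hessian of f at 0 has rank 2. Corank 1: A-series; mu = 2 gives A_2.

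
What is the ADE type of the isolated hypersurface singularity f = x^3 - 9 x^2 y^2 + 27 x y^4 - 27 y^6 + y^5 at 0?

E_8

The Hessian of f at 0 has rank 0. Corank 2; j^3 = x^3 is a perfect cube, so E-series; the 5-jet and mu = 8 give E_8.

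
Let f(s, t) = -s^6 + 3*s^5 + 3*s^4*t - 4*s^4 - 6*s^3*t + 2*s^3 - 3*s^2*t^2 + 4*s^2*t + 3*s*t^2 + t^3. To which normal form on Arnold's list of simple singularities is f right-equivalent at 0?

The Hessian of f at 0 is [[0, 0], [0, 0]] with rank 0, so corank 2. A Groebner basis of the Jacobian ideal J(f) in C{s,t} is {t^3, s^2 - 3*t^2/2, s*t + 3*t^2/2}; counting standard monomials gives mu = 4. Corank 2; j^3 = (s + t)*(2*s^2 + 2*s*t + t^2) splits into three distinct lines over C (the quadratic factor has nonzero discriminant), so D_4.

D_{4}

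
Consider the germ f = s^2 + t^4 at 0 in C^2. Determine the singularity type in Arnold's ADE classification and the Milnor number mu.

The Hessian of f at 0 is [[2, 0], [0, 0]] with rank 1, so corank 1. A Groebner basis of the Jacobian ideal J(f) in C{s,t} is {t^3, s}; counting standard monomials gives mu = 3. Corank 1: A-series; mu = 3 gives A_3.

Type A3, Milnor number mu = 3.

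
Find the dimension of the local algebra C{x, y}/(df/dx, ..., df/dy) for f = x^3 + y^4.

The Hessian of f at 0 has rank 0. Corank 2; j^3 = x^3 is a perfect cube, so E-series; the 4-jet and mu = 6 give E_6.

6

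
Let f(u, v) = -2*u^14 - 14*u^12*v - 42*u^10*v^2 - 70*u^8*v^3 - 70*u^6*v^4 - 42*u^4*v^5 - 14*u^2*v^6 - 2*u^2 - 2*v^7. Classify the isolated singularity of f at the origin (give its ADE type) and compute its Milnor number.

The Hessian of f at 0 has rank 1. Corank 1: A-series; mu = 6 gives A_6.

Type A_6, Milnor number mu = 6.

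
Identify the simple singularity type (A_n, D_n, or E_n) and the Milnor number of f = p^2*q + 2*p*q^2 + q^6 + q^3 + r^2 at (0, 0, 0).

The Hessian of f at 0 has rank 1. Corank 2; j^3 = q*(p + q)^2 has shape L^2 M (L != M), so D-series; mu = 7 gives D_7.

Type D7, Milnor number mu = 7.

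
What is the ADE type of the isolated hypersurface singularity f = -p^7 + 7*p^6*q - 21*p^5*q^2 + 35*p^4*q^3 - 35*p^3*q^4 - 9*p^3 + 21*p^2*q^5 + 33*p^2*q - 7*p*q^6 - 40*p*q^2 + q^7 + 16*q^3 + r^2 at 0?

D8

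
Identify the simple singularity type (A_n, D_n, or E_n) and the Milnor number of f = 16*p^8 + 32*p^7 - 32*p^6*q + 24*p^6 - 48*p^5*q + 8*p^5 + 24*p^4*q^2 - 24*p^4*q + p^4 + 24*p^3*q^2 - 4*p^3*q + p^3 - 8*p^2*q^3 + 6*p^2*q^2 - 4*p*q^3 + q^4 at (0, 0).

Type E6, Milnor number mu = 6.

The Hessian of f at 0 has rank 0. Corank 2; j^3 = p^3 is a perfect cube, so E-series; the 4-jet and mu = 6 give E_6.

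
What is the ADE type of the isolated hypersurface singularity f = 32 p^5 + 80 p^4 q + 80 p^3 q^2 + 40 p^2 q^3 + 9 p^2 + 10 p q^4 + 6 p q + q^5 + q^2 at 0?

The Hessian of f at 0 has rank 1. Corank 1: A-series; mu = 4 gives A_4.

A_{4}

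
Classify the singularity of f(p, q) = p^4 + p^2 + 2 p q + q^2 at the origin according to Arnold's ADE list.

The Hessian of f at 0 has rank 1. Corank 1: A-series; mu = 3 gives A_3.

A_3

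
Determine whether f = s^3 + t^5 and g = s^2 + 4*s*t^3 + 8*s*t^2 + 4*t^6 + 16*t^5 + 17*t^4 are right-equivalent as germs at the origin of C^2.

No.

The Hessian of f at 0 is [[0, 0], [0, 0]] with rank 0, so corank 2. A Groebner basis of the Jacobian ideal J(f) in C{s,t} is {t^4, s^2}; counting standard monomials gives mu = 8. Corank 2; j^3 = s^3 is a perfect cube, so E-series; the 5-jet and mu = 8 give E_8. The Hessian of g at 0 is [[2, 0], [0, 0]] with rank 1, so corank 1. A Groebner basis of the Jacobian ideal J(g) in C{s,t} is {s^2, s*t, s/4 + t^2}; counting standard monomials gives mu = 3. Corank 1: A-series; mu = 3 gives A_3. f is E_8 but g is A_3, hence not right-equivalent.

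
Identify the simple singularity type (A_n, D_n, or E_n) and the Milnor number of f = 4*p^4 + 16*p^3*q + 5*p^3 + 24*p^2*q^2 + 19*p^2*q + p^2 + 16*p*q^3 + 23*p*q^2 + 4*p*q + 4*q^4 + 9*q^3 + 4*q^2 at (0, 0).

Type A2, Milnor number mu = 2.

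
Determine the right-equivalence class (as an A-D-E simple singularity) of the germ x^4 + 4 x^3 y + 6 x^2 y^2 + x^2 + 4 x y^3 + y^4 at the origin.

A_{3}

The Hessian of f at 0 has rank 1. Corank 1: A-series; mu = 3 gives A_3.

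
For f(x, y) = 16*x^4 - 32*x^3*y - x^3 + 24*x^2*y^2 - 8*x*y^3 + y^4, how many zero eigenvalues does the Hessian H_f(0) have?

2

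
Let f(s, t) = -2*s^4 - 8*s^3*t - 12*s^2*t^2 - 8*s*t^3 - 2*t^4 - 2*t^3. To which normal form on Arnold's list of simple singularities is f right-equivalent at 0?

The Hessian of f at 0 is [[0, 0], [0, 0]] with rank 0, so corank 2. A Groebner basis of the Jacobian ideal J(f) in C{s,t} is {s^3 + 3*s^2*t, t^2}; counting standard monomials gives mu = 6. Corank 2; j^3 = -2*t^3 is a perfect cube, so E-series; the 4-jet and mu = 6 give E_6.

E_6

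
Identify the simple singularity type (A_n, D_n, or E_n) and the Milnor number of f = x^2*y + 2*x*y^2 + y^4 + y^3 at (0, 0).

Type D_5, Milnor number mu = 5.

The Hessian of f at 0 has rank 0. Corank 2; j^3 = y*(x + y)^2 has shape L^2 M (L != M), so D-series; mu = 5 gives D_5.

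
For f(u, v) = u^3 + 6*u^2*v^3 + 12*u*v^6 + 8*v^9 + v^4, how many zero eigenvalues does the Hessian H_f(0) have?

Hessian at 0 has rank 0.

2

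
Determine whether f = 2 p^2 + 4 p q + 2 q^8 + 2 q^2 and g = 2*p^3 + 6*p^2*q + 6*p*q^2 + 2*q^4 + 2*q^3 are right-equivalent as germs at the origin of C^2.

The Hessian of f at 0 is [[4, 4], [4, 4]] with rank 1, so corank 1. A Groebner basis of the Jacobian ideal J(f) in C{p,q} is {q^7, p + q}; counting standard monomials gives mu = 7. Corank 1: A-series; mu = 7 gives A_7. The Hessian of g at 0 is [[0, 0], [0, 0]] with rank 0, so corank 2. A Groebner basis of the Jacobian ideal J(g) in C{p,q} is {q^3, p^2 + 2*p*q + q^2}; counting standard monomials gives mu = 6. Corank 2; j^3 = 2*(p + q)^3 is a perfect cube, so E-series; the 4-jet and mu = 6 give E_6. f is A_7 but g is E_6, hence not right-equivalent.

No.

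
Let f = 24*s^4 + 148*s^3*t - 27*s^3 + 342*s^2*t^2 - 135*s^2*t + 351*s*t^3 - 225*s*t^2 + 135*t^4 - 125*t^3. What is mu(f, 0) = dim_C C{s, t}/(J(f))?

The Hessian of f at 0 has rank 0. Corank 2; j^3 = -(3*s + 5*t)^3 is a perfect cube, so E-series; the 4-jet and mu = 7 give E_7.

7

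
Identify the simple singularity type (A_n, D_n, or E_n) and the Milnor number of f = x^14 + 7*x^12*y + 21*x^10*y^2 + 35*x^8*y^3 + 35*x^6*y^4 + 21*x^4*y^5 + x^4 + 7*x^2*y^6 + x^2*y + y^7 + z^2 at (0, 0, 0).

Type D_8, Milnor number mu = 8.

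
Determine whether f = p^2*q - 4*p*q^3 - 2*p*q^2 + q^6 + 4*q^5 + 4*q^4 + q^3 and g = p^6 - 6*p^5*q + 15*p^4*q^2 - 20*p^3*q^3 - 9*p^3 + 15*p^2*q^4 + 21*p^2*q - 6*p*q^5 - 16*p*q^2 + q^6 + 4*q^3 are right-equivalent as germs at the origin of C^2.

Yes.

The Hessian of f at 0 has rank 0. Corank 2; j^3 = q*(p - q)^2 has shape L^2 M (L != M), so D-series; mu = 7 gives D_7. The Hessian of g at 0 has rank 0. Corank 2; j^3 = -(p - q)*(3*p - 2*q)^2 has shape L^2 M (L != M), so D-series; mu = 7 gives D_7. Both have type D_7, hence right-equivalent.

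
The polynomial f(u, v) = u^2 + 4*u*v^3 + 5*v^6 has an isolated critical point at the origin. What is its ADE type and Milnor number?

Type A5, Milnor number mu = 5.

The Hessian of f at 0 is [[2, 0], [0, 0]] with rank 1, so corank 1. A Groebner basis of the Jacobian ideal J(f) in C{u,v} is {u*v^2, u/2 + v^3, u^2}; counting standard monomials gives mu = 5. Corank 1: A-series; mu = 5 gives A_5.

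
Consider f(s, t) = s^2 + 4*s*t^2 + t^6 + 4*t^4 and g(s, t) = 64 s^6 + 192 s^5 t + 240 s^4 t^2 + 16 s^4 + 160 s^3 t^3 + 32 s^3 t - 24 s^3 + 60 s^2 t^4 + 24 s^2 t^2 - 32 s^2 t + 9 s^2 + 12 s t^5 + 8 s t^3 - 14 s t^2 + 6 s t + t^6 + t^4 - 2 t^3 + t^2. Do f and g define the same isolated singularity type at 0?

Yes.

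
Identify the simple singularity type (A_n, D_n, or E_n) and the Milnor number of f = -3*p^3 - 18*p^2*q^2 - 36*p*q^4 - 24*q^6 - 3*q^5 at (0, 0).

The Hessian of f at 0 is [[0, 0], [0, 0]] with rank 0, so corank 2. A Groebner basis of the Jacobian ideal J(f) in C{p,q} is {q^4, p^3, p^2/4 + p*q^2}; counting standard monomials gives mu = 8. Corank 2; j^3 = -3*p^3 is a perfect cube, so E-series; the 5-jet and mu = 8 give E_8.

Type E_8, Milnor number mu = 8.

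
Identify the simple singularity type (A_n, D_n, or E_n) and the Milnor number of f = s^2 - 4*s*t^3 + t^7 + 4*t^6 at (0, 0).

Type A_{6}, Milnor number mu = 6.

The Hessian of f at 0 has rank 1. Corank 1: A-series; mu = 6 gives A_6.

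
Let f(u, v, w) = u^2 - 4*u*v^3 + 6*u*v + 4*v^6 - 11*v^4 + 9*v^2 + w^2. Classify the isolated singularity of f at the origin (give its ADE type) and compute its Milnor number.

Type A_3, Milnor number mu = 3.

The Hessian of f at 0 is [[2, 6, 0], [6, 18, 0], [0, 0, 2]] with rank 2, so corank 1. A Groebner basis of the Jacobian ideal J(f) in C{u,v,w} is {v^3, u + 3*v, w}; counting standard monomials gives mu = 3. Corank 1: A-series; mu = 3 gives A_3.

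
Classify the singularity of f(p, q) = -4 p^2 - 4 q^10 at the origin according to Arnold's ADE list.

A_9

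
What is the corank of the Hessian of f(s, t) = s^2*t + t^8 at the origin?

2

Hessian at 0 has rank 0.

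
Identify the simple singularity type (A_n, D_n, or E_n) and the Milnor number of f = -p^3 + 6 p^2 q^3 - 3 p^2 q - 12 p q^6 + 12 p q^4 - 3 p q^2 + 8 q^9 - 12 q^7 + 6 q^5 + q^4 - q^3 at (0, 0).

Type E6, Milnor number mu = 6.

The Hessian of f at 0 is [[0, 0], [0, 0]] with rank 0, so corank 2. A Groebner basis of the Jacobian ideal J(f) in C{p,q} is {q^3, p^2 + 2*p*q + q^2}; counting standard monomials gives mu = 6. Corank 2; j^3 = -(p + q)^3 is a perfect cube, so E-series; the 4-jet and mu = 6 give E_6.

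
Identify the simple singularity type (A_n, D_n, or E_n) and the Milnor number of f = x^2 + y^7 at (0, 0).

Type A_{6}, Milnor number mu = 6.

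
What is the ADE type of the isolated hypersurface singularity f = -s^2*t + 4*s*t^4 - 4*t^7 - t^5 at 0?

D_{6}

The Hessian of f at 0 is [[0, 0], [0, 0]] with rank 0, so corank 2. A Groebner basis of the Jacobian ideal J(f) in C{s,t} is {-s*t/2 + t^4, s*t^2, s^2 + 5*s*t/2}; counting standard monomials gives mu = 6. Corank 2; j^3 = -s^2*t has shape L^2 M (L != M), so D-series; mu = 6 gives D_6.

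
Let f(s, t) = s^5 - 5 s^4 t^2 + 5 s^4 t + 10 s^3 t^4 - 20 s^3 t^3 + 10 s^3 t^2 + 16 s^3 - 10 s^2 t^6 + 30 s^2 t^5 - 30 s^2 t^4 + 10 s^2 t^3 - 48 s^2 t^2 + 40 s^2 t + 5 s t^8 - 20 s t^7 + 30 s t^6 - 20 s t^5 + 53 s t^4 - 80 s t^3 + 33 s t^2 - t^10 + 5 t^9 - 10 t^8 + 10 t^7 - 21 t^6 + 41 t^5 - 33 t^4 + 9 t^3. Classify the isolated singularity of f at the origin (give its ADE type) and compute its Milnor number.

Type D_{6}, Milnor number mu = 6.

The Hessian of f at 0 is [[0, 0], [0, 0]] with rank 0, so corank 2. A Groebner basis of the Jacobian ideal J(f) in C{s,t} is {s^3 - 110727*s^2/65456 - 553905*s*t/261824 - 166293*t^2/261824, s^2*t + 24621*s^2/16364 + 110907*s*t/65456 + 27783*t^2/65456, -4111*s^2/4091 + s*t^2 - 12393*s*t/16364 - 45*t^2/16364, 20*s^2/4091 - 4061*s*t/4091 + t^3 - 3057*t^2/4091}; counting standard monomials gives mu = 6. Corank 2; j^3 = (s + t)*(4*s + 3*t)^2 has shape L^2 M (L != M), so D-series; mu = 6 gives D_6.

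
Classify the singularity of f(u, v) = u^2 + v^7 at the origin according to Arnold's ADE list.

A_{6}

The Hessian of f at 0 is [[2, 0], [0, 0]] with rank 1, so corank 1. A Groebner basis of the Jacobian ideal J(f) in C{u,v} is {v^6, u}; counting standard monomials gives mu = 6. Corank 1: A-series; mu = 6 gives A_6.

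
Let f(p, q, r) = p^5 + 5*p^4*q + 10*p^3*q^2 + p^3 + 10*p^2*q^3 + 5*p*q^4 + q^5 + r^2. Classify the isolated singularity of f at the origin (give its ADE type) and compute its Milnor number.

Type E_8, Milnor number mu = 8.

The Hessian of f at 0 is [[0, 0, 0], [0, 0, 0], [0, 0, 2]] with rank 1, so corank 2. A Groebner basis of the Jacobian ideal J(f) in C{p,q,r} is {q^5, p*q^3 + q^4/4, p^2, r}; counting standard monomials gives mu = 8. Corank 2; j^3 = p^3 is a perfect cube, so E-series; the 5-jet and mu = 8 give E_8.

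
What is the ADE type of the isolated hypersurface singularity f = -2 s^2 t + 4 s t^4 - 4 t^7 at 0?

D8

The Hessian of f at 0 is [[0, 0], [0, 0]] with rank 0, so corank 2. A Groebner basis of the Jacobian ideal J(f) in C{s,t} is {s^2/6 + s*t^3, -s*t + t^4, s^3, s^2*t}; counting standard monomials gives mu = 8. Corank 2; j^3 = -2*s^2*t has shape L^2 M (L != M), so D-series; mu = 8 gives D_8.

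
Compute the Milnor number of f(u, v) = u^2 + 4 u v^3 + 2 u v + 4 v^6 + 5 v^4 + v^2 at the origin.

The Hessian of f at 0 has rank 1. Corank 1: A-series; mu = 3 gives A_3.

3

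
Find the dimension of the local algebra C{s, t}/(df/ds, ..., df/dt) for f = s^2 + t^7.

The Hessian of f at 0 has rank 1. Corank 1: A-series; mu = 6 gives A_6.

6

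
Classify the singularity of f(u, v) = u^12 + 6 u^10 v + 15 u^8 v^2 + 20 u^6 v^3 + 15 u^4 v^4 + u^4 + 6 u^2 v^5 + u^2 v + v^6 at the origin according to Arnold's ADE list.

The Hessian of f at 0 is [[0, 0], [0, 0]] with rank 0, so corank 2. A Groebner basis of the Jacobian ideal J(f) in C{u,v} is {u^2/6 + v^5, u^3, u*v}; counting standard monomials gives mu = 7. Corank 2; j^3 = u^2*v has shape L^2 M (L != M), so D-series; mu = 7 gives D_7.

D_{7}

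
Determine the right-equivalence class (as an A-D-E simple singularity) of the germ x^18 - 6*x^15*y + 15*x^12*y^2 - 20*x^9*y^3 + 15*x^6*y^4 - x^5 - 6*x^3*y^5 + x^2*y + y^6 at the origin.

D_{7}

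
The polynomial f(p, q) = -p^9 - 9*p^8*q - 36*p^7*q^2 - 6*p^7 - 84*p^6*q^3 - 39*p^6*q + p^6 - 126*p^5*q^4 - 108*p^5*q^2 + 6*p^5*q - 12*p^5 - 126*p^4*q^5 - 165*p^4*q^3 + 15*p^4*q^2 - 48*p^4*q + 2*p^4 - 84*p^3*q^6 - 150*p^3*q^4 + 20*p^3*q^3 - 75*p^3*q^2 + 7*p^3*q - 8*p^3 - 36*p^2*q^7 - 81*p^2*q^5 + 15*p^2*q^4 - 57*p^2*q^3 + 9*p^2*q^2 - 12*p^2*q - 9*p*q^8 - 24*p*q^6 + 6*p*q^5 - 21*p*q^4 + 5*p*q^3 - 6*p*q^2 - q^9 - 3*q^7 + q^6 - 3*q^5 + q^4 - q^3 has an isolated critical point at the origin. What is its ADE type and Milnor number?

Type E_7, Milnor number mu = 7.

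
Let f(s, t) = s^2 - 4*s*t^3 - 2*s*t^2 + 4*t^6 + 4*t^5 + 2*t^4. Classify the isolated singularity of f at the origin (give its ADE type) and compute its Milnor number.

Type A_{3}, Milnor number mu = 3.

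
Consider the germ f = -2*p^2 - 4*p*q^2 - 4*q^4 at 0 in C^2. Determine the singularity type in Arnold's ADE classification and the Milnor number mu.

Type A_{3}, Milnor number mu = 3.

The Hessian of f at 0 has rank 1. Corank 1: A-series; mu = 3 gives A_3.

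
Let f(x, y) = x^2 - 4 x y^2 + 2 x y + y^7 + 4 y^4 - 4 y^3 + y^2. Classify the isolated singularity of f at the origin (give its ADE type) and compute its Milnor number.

The Hessian of f at 0 is [[2, 2], [2, 2]] with rank 1, so corank 1. A Groebner basis of the Jacobian ideal J(f) in C{x,y} is {x^3 + 3*x^2*y + 3*x^2/2 + 2*x*y + x/4 + y/4, -x/2 + y^2 - y/2}; counting standard monomials gives mu = 6. Corank 1: A-series; mu = 6 gives A_6.

Type A6, Milnor number mu = 6.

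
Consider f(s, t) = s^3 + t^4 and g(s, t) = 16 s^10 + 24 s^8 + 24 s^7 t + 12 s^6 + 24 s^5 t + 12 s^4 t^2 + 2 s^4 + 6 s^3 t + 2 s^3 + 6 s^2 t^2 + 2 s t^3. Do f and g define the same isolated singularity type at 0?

The Hessian of f at 0 has rank 0. Corank 2; j^3 = s^3 is a perfect cube, so E-series; the 4-jet and mu = 6 give E_6. The Hessian of g at 0 has rank 0. Corank 2; j^3 = 2*s^3 is a perfect cube, so E-series; the 4-jet and mu = 7 give E_7. f is E_6 but g is E_7, hence not right-equivalent.

No.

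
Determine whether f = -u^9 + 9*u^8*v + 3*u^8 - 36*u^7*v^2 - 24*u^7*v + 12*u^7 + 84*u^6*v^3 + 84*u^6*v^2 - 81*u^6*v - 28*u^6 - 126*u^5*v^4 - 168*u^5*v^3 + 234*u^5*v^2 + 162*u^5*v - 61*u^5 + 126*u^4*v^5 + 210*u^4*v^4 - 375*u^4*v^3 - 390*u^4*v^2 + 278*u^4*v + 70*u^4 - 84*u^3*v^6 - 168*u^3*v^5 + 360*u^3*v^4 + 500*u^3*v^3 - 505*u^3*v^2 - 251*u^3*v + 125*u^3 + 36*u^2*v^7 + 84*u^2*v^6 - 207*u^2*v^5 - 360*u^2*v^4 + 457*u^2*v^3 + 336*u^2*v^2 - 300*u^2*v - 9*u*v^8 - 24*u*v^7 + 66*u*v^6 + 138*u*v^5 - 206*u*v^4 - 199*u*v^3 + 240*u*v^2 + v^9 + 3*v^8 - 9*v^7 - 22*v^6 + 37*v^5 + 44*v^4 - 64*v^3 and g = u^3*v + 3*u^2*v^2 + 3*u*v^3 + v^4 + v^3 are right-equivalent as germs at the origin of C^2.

Yes.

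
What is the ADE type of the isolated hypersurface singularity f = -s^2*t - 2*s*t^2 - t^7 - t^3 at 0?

The Hessian of f at 0 has rank 0. Corank 2; j^3 = -t*(s + t)^2 has shape L^2 M (L != M), so D-series; mu = 8 gives D_8.

D8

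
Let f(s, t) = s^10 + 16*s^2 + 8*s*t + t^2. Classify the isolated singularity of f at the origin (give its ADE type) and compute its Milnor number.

Type A_{9}, Milnor number mu = 9.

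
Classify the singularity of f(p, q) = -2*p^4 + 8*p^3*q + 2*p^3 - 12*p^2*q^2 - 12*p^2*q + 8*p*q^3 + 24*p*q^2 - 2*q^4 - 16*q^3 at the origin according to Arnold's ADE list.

E_6

The Hessian of f at 0 is [[0, 0], [0, 0]] with rank 0, so corank 2. A Groebner basis of the Jacobian ideal J(f) in C{p,q} is {q^4, p*q^2 - 5*q^3/3, p^2 - 4*p*q + 4*q^2}; counting standard monomials gives mu = 6. Corank 2; j^3 = 2*(p - 2*q)^3 is a perfect cube, so E-series; the 4-jet and mu = 6 give E_6.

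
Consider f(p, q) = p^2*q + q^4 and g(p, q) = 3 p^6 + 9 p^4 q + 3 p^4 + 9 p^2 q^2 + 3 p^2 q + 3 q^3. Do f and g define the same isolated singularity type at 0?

No.

The Hessian of f at 0 has rank 0. Corank 2; j^3 = p^2*q has shape L^2 M (L != M), so D-series; mu = 5 gives D_5. The Hessian of g at 0 has rank 0. Corank 2; j^3 = 3*q*(p^2 + q^2) splits into three distinct lines over C (the quadratic factor has nonzero discriminant), so D_4. f is D_5 but g is D_4, hence not right-equivalent.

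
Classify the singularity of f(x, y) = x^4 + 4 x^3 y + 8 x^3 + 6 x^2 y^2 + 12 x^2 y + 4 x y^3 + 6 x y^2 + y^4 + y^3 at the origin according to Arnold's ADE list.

E_6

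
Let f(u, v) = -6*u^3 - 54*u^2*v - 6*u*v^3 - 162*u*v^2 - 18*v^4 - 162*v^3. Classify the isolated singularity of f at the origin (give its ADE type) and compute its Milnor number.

Type E_7, Milnor number mu = 7.

The Hessian of f at 0 is [[0, 0], [0, 0]] with rank 0, so corank 2. A Groebner basis of the Jacobian ideal J(f) in C{u,v} is {u^3 + 9*u^2*v + 162*u^2 + 972*u*v + 1458*v^2, -9*u^2 + u*v^2 - 54*u*v - 81*v^2, 3*u^2 + 18*u*v + v^3 + 27*v^2}; counting standard monomials gives mu = 7. Corank 2; j^3 = -6*(u + 3*v)^3 is a perfect cube, so E-series; the 4-jet and mu = 7 give E_7.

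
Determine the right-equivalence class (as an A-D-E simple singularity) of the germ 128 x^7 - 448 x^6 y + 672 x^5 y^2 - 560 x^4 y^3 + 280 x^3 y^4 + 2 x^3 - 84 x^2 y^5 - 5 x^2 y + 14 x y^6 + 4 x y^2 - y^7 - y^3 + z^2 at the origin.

D_8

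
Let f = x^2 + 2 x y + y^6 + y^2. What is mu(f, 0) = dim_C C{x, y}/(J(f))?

5

The Hessian of f at 0 has rank 1. Corank 1: A-series; mu = 5 gives A_5.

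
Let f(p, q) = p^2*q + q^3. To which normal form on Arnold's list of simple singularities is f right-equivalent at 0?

The Hessian of f at 0 is [[0, 0], [0, 0]] with rank 0, so corank 2. A Groebner basis of the Jacobian ideal J(f) in C{p,q} is {q^3, p^2 + 3*q^2, p*q}; counting standard monomials gives mu = 4. Corank 2; j^3 = q*(p^2 + q^2) splits into three distinct lines over C (the quadratic factor has nonzero discriminant), so D_4.

D4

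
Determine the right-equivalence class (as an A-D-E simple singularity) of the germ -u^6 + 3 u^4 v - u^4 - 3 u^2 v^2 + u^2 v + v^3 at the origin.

D4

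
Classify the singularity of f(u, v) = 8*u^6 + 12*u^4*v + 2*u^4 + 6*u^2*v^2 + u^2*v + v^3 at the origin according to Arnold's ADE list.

D_{4}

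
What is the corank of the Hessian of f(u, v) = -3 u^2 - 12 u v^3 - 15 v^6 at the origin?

1

Hessian at 0 has rank 1.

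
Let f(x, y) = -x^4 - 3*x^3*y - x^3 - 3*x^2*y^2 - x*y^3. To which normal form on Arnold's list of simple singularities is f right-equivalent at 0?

E_7

The Hessian of f at 0 has rank 0. Corank 2; j^3 = -x^3 is a perfect cube, so E-series; the 4-jet and mu = 7 give E_7.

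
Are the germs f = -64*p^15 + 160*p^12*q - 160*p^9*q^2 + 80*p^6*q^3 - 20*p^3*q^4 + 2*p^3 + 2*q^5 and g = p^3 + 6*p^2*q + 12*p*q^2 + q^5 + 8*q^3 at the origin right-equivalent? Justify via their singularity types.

The Hessian of f at 0 is [[0, 0], [0, 0]] with rank 0, so corank 2. A Groebner basis of the Jacobian ideal J(f) in C{p,q} is {q^4, p^2}; counting standard monomials gives mu = 8. Corank 2; j^3 = 2*p^3 is a perfect cube, so E-series; the 5-jet and mu = 8 give E_8. The Hessian of g at 0 is [[0, 0], [0, 0]] with rank 0, so corank 2. A Groebner basis of the Jacobian ideal J(g) in C{p,q} is {q^4, p^2 + 4*p*q + 4*q^2}; counting standard monomials gives mu = 8. Corank 2; j^3 = (p + 2*q)^3 is a perfect cube, so E-series; the 5-jet and mu = 8 give E_8. Both have type E_8, hence right-equivalent.

Yes.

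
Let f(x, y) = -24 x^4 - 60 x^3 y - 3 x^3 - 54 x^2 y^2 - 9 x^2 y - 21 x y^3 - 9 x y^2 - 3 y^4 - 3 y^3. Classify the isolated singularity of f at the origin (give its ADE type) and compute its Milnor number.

The Hessian of f at 0 has rank 0. Corank 2; j^3 = -3*(x + y)^3 is a perfect cube, so E-series; the 4-jet and mu = 7 give E_7.

Type E_{7}, Milnor number mu = 7.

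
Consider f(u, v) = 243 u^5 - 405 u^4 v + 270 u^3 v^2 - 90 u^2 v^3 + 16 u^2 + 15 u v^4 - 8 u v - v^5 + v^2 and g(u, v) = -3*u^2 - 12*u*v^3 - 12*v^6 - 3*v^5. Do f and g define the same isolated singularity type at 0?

The Hessian of f at 0 has rank 1. Corank 1: A-series; mu = 4 gives A_4. The Hessian of g at 0 has rank 1. Corank 1: A-series; mu = 4 gives A_4. Both have type A_4, hence right-equivalent.

Yes.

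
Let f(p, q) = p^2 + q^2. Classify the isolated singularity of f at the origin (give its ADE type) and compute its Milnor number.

The Hessian of f at 0 has rank 2. Corank 0: nondegenerate Morse point, so A_1.

Type A_1, Milnor number mu = 1.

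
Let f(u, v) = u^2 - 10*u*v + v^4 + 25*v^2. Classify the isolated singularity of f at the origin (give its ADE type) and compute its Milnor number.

The Hessian of f at 0 has rank 1. Corank 1: A-series; mu = 3 gives A_3.

Type A_{3}, Milnor number mu = 3.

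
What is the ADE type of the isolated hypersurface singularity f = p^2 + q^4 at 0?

A3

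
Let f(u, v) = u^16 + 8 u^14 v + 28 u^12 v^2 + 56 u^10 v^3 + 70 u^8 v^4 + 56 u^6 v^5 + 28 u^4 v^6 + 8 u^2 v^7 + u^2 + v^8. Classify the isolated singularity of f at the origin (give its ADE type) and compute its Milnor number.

Type A7, Milnor number mu = 7.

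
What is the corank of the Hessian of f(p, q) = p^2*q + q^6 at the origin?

2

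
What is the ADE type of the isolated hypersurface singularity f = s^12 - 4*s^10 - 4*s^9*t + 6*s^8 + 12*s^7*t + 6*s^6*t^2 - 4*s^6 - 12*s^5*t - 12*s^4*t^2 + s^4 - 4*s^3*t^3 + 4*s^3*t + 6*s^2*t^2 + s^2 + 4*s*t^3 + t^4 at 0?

A_{3}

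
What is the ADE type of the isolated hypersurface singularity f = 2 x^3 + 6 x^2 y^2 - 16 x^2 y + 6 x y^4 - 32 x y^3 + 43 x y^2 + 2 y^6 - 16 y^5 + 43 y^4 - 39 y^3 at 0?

D_{4}

The Hessian of f at 0 is [[0, 0], [0, 0]] with rank 0, so corank 2. A Groebner basis of the Jacobian ideal J(f) in C{x,y} is {y^3, x^2 - 23*y^2/2, x*y - 7*y^2/2}; counting standard monomials gives mu = 4. Corank 2; j^3 = (x - 3*y)*(2*x^2 - 10*x*y + 13*y^2) splits into three distinct lines over C (the quadratic factor has nonzero discriminant), so D_4.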